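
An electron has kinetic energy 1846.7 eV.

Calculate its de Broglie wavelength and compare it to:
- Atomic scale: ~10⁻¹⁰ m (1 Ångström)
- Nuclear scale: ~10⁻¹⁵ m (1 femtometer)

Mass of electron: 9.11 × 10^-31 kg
λ = 2.85 × 10^-11 m, which is between nuclear and atomic scales.

Using λ = h/√(2mKE):

KE = 1846.7 eV = 2.959 × 10^-16 J

λ = h/√(2mKE)
λ = (6.626 × 10^-34 J·s) / √(2 × 9.11 × 10^-31 kg × 2.959 × 10^-16 J)
λ = 2.85 × 10^-11 m

Comparison:
- Atomic scale (10⁻¹⁰ m): λ is 0.29× this size
- Nuclear scale (10⁻¹⁵ m): λ is 2.9e+04× this size

The wavelength is between nuclear and atomic scales.

This wavelength is appropriate for probing atomic structure but too large for nuclear physics experiments.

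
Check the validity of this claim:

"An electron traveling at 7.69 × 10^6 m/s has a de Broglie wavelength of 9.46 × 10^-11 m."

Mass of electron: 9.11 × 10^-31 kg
True

The claim is correct.

Using λ = h/(mv):
λ = (6.626 × 10^-34 J·s) / (9.11 × 10^-31 kg × 7.69 × 10^6 m/s)
λ = 9.46 × 10^-11 m

This matches the claimed value.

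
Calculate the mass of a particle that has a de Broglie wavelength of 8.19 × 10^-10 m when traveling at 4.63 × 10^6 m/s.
1.75 × 10^-31 kg

From the de Broglie relation λ = h/(mv), we solve for m:

m = h/(λv)
m = (6.626 × 10^-34 J·s) / (8.19 × 10^-10 m × 4.63 × 10^6 m/s)
m = 1.75 × 10^-31 kg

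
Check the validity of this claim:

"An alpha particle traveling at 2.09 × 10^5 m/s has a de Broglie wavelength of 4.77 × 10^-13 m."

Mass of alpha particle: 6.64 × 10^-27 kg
True

The claim is correct.

Using λ = h/(mv):
λ = (6.626 × 10^-34 J·s) / (6.64 × 10^-27 kg × 2.09 × 10^5 m/s)
λ = 4.77 × 10^-13 m

This matches the claimed value.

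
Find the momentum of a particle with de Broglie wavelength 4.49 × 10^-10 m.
1.48 × 10^-24 kg·m/s

From the de Broglie relation λ = h/p, we solve for p:

p = h/λ
p = (6.626 × 10^-34 J·s) / (4.49 × 10^-10 m)
p = 1.48 × 10^-24 kg·m/s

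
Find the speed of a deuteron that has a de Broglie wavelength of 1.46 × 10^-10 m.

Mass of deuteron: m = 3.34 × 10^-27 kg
1.36 × 10^3 m/s

From the de Broglie relation λ = h/(mv), we solve for v:

v = h/(mλ)
v = (6.626 × 10^-34 J·s) / (3.34 × 10^-27 kg × 1.46 × 10^-10 m)
v = 1.36 × 10^3 m/s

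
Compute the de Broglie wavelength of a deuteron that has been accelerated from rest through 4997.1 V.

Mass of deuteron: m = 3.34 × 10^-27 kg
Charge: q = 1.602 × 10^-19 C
2.87 × 10^-13 m

When a particle is accelerated through voltage V, it gains kinetic energy KE = qV.

The de Broglie wavelength is then λ = h/√(2mqV):

λ = h/√(2mqV)
λ = (6.626 × 10^-34 J·s) / √(2 × 3.34 × 10^-27 kg × 1.602 × 10^-19 C × 4997.1 V)
λ = 2.87 × 10^-13 m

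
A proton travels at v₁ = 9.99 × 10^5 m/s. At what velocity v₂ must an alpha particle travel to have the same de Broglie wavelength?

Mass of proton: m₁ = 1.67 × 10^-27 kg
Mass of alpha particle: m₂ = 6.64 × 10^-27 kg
v₂ = 2.51 × 10^5 m/s

For equal de Broglie wavelengths: λ₁ = λ₂

h/(m₁v₁) = h/(m₂v₂)
m₁v₁ = m₂v₂
v₂ = v₁ · (m₁/m₂)

v₂ = 9.99 × 10^5 m/s × (1.67 × 10^-27 kg / 6.64 × 10^-27 kg)
v₂ = 2.51 × 10^5 m/s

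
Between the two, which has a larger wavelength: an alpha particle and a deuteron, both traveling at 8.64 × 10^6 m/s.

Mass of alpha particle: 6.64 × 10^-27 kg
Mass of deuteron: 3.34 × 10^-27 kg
The deuteron has the longer wavelength.

Using λ = h/(mv), since both particles have the same velocity, the wavelength depends only on mass.

For alpha particle: λ₁ = h/(m₁v) = 1.15 × 10^-14 m
For deuteron: λ₂ = h/(m₂v) = 2.30 × 10^-14 m

Since λ ∝ 1/m at constant velocity, the lighter particle has the longer wavelength.

The deuteron has the longer de Broglie wavelength.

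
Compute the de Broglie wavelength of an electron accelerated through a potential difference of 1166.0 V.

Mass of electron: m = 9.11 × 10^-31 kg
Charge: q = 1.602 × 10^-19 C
3.59 × 10^-11 m

When a particle is accelerated through voltage V, it gains kinetic energy KE = qV.

The de Broglie wavelength is then λ = h/√(2mqV):

λ = h/√(2mqV)
λ = (6.626 × 10^-34 J·s) / √(2 × 9.11 × 10^-31 kg × 1.602 × 10^-19 C × 1166.0 V)
λ = 3.59 × 10^-11 m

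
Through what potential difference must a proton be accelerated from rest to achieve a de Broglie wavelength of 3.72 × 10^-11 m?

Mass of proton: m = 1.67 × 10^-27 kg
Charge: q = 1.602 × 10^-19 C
5.93 × 10^-1 V

From λ = h/√(2mqV), we solve for V:

λ² = h²/(2mqV)
V = h²/(2mqλ²)
V = (6.626 × 10^-34 J·s)² / (2 × 1.67 × 10^-27 kg × 1.602 × 10^-19 C × (3.72 × 10^-11 m)²)
V = 5.93 × 10^-1 V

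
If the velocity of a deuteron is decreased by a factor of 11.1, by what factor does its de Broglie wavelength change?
The wavelength increases by a factor of 11.1.

From λ = h/(mv), the wavelength is inversely proportional to velocity:

λ ∝ 1/v

If v → v/11.1, then λ → 11.1λ

When velocity is decreased by a factor of 11.1, the wavelength increases by a factor of 11.1.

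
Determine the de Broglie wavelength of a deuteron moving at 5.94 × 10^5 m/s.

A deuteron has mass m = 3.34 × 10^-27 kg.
3.34 × 10^-13 m

Using the de Broglie relation λ = h/(mv):

λ = h/(mv)
λ = (6.626 × 10^-34 J·s) / (3.34 × 10^-27 kg × 5.94 × 10^5 m/s)
λ = 3.34 × 10^-13 m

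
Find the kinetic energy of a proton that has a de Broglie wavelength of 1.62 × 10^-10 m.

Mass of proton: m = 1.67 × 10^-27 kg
5.01 × 10^-21 J (or 0.0313 eV)

From λ = h/√(2mKE), we solve for KE:

λ² = h²/(2mKE)
KE = h²/(2mλ²)
KE = (6.626 × 10^-34 J·s)² / (2 × 1.67 × 10^-27 kg × (1.62 × 10^-10 m)²)
KE = 5.01 × 10^-21 J
KE = 0.0313 eV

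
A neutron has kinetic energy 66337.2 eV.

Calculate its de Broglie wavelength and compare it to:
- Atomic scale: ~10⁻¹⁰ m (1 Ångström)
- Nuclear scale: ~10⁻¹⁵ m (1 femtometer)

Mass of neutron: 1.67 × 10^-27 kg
λ = 1.11 × 10^-13 m, which is between nuclear and atomic scales.

Using λ = h/√(2mKE):

KE = 66337.2 eV = 1.063 × 10^-14 J

λ = h/√(2mKE)
λ = (6.626 × 10^-34 J·s) / √(2 × 1.67 × 10^-27 kg × 1.063 × 10^-14 J)
λ = 1.11 × 10^-13 m

Comparison:
- Atomic scale (10⁻¹⁰ m): λ is 0.0011× this size
- Nuclear scale (10⁻¹⁵ m): λ is 1.1e+02× this size

The wavelength is between nuclear and atomic scales.

This wavelength is appropriate for probing atomic structure but too large for nuclear physics experiments.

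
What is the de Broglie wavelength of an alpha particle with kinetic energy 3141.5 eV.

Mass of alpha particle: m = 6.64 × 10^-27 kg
2.56 × 10^-13 m

Using λ = h/√(2mKE):

First convert KE to Joules: KE = 3141.5 eV = 5.033 × 10^-16 J

λ = h/√(2mKE)
λ = (6.626 × 10^-34 J·s) / √(2 × 6.64 × 10^-27 kg × 5.033 × 10^-16 J)
λ = 2.56 × 10^-13 m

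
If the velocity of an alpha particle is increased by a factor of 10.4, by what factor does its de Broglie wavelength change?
The wavelength decreases by a factor of 10.4.

From λ = h/(mv), the wavelength is inversely proportional to velocity:

λ ∝ 1/v

If v → 10.4v, then λ → λ/10.4

When velocity is increased by a factor of 10.4, the wavelength decreases by a factor of 10.4.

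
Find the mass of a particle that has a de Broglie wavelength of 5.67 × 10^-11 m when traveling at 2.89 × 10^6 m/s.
4.04 × 10^-30 kg

From the de Broglie relation λ = h/(mv), we solve for m:

m = h/(λv)
m = (6.626 × 10^-34 J·s) / (5.67 × 10^-11 m × 2.89 × 10^6 m/s)
m = 4.04 × 10^-30 kg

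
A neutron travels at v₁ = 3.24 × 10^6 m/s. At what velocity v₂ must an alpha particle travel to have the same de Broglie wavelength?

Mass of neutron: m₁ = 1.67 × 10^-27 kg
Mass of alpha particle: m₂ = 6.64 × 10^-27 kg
v₂ = 8.15 × 10^5 m/s

For equal de Broglie wavelengths: λ₁ = λ₂

h/(m₁v₁) = h/(m₂v₂)
m₁v₁ = m₂v₂
v₂ = v₁ · (m₁/m₂)

v₂ = 3.24 × 10^6 m/s × (1.67 × 10^-27 kg / 6.64 × 10^-27 kg)
v₂ = 8.15 × 10^5 m/s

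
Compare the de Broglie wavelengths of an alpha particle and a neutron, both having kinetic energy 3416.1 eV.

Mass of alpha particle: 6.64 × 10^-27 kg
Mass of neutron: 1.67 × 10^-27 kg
The neutron has the longer wavelength.

Using λ = h/√(2mKE):

For alpha particle: λ₁ = h/√(2m₁KE) = 2.46 × 10^-13 m
For neutron: λ₂ = h/√(2m₂KE) = 4.90 × 10^-13 m

Since λ ∝ 1/√m at constant kinetic energy, the lighter particle has the longer wavelength.

The neutron has the longer de Broglie wavelength.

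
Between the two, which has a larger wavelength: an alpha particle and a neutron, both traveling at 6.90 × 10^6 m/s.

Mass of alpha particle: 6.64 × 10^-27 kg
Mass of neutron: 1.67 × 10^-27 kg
The neutron has the longer wavelength.

Using λ = h/(mv), since both particles have the same velocity, the wavelength depends only on mass.

For alpha particle: λ₁ = h/(m₁v) = 1.45 × 10^-14 m
For neutron: λ₂ = h/(m₂v) = 5.75 × 10^-14 m

Since λ ∝ 1/m at constant velocity, the lighter particle has the longer wavelength.

The neutron has the longer de Broglie wavelength.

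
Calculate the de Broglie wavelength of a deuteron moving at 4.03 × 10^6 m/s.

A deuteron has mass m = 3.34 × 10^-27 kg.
4.92 × 10^-14 m

Using the de Broglie relation λ = h/(mv):

λ = h/(mv)
λ = (6.626 × 10^-34 J·s) / (3.34 × 10^-27 kg × 4.03 × 10^6 m/s)
λ = 4.92 × 10^-14 m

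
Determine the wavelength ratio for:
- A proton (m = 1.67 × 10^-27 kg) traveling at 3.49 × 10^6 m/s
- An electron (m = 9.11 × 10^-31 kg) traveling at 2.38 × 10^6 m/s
λ₁/λ₂ = 3.72 × 10^-4

Using λ = h/(mv):

λ₁ = h/(m₁v₁) = 1.14 × 10^-13 m
λ₂ = h/(m₂v₂) = 3.06 × 10^-10 m

Ratio λ₁/λ₂ = (m₂v₂)/(m₁v₁)
         = (9.11 × 10^-31 kg × 2.38 × 10^6 m/s) / (1.67 × 10^-27 kg × 3.49 × 10^6 m/s)
         = 3.72 × 10^-4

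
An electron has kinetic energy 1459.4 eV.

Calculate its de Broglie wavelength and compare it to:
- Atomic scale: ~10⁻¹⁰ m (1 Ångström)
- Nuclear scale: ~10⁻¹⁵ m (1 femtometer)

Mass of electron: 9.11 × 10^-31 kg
λ = 3.21 × 10^-11 m, which is between nuclear and atomic scales.

Using λ = h/√(2mKE):

KE = 1459.4 eV = 2.338 × 10^-16 J

λ = h/√(2mKE)
λ = (6.626 × 10^-34 J·s) / √(2 × 9.11 × 10^-31 kg × 2.338 × 10^-16 J)
λ = 3.21 × 10^-11 m

Comparison:
- Atomic scale (10⁻¹⁰ m): λ is 0.32× this size
- Nuclear scale (10⁻¹⁵ m): λ is 3.2e+04× this size

The wavelength is between nuclear and atomic scales.

This wavelength is appropriate for probing atomic structure but too large for nuclear physics experiments.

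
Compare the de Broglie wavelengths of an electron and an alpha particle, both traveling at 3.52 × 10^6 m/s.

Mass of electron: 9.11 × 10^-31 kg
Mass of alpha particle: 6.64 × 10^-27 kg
The electron has the longer wavelength.

Using λ = h/(mv), since both particles have the same velocity, the wavelength depends only on mass.

For electron: λ₁ = h/(m₁v) = 2.07 × 10^-10 m
For alpha particle: λ₂ = h/(m₂v) = 2.83 × 10^-14 m

Since λ ∝ 1/m at constant velocity, the lighter particle has the longer wavelength.

The electron has the longer de Broglie wavelength.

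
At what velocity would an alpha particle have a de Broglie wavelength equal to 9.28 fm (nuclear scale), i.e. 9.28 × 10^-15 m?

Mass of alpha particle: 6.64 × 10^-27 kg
1.08 × 10^7 m/s

From λ = h/(mv), solve for v:

v = h/(mλ)
v = (6.626 × 10^-34 J·s) / (6.64 × 10^-27 kg × 9.28 × 10^-15 m)
v = 1.08 × 10^7 m/s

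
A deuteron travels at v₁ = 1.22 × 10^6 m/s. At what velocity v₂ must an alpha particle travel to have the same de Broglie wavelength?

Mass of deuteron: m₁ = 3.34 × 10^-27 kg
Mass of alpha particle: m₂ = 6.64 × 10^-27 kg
v₂ = 6.14 × 10^5 m/s

For equal de Broglie wavelengths: λ₁ = λ₂

h/(m₁v₁) = h/(m₂v₂)
m₁v₁ = m₂v₂
v₂ = v₁ · (m₁/m₂)

v₂ = 1.22 × 10^6 m/s × (3.34 × 10^-27 kg / 6.64 × 10^-27 kg)
v₂ = 6.14 × 10^5 m/s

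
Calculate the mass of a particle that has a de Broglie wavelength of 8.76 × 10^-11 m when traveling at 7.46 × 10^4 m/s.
1.01 × 10^-28 kg

From the de Broglie relation λ = h/(mv), we solve for m:

m = h/(λv)
m = (6.626 × 10^-34 J·s) / (8.76 × 10^-11 m × 7.46 × 10^4 m/s)
m = 1.01 × 10^-28 kg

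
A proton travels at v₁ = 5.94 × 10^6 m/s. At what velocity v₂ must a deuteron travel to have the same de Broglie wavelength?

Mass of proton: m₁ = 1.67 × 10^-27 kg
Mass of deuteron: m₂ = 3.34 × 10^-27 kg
v₂ = 2.97 × 10^6 m/s

For equal de Broglie wavelengths: λ₁ = λ₂

h/(m₁v₁) = h/(m₂v₂)
m₁v₁ = m₂v₂
v₂ = v₁ · (m₁/m₂)

v₂ = 5.94 × 10^6 m/s × (1.67 × 10^-27 kg / 3.34 × 10^-27 kg)
v₂ = 2.97 × 10^6 m/s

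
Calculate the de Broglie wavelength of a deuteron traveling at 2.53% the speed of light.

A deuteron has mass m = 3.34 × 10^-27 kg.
2.62 × 10^-14 m

Using the de Broglie relation λ = h/(mv):

v = 2.53% × c = 7.585 × 10^6 m/s

λ = h/(mv)
λ = (6.626 × 10^-34 J·s) / (3.34 × 10^-27 kg × 7.585 × 10^6 m/s)
λ = 2.62 × 10^-14 m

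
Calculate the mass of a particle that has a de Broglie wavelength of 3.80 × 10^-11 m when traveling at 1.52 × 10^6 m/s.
1.15 × 10^-29 kg

From the de Broglie relation λ = h/(mv), we solve for m:

m = h/(λv)
m = (6.626 × 10^-34 J·s) / (3.80 × 10^-11 m × 1.52 × 10^6 m/s)
m = 1.15 × 10^-29 kg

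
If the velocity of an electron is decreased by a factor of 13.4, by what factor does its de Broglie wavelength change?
The wavelength increases by a factor of 13.4.

From λ = h/(mv), the wavelength is inversely proportional to velocity:

λ ∝ 1/v

If v → v/13.4, then λ → 13.4λ

When velocity is decreased by a factor of 13.4, the wavelength increases by a factor of 13.4.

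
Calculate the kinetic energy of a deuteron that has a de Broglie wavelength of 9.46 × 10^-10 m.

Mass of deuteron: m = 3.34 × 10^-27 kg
7.34 × 10^-23 J (or 4.58 × 10^-4 eV)

From λ = h/√(2mKE), we solve for KE:

λ² = h²/(2mKE)
KE = h²/(2mλ²)
KE = (6.626 × 10^-34 J·s)² / (2 × 3.34 × 10^-27 kg × (9.46 × 10^-10 m)²)
KE = 7.34 × 10^-23 J
KE = 4.58 × 10^-4 eV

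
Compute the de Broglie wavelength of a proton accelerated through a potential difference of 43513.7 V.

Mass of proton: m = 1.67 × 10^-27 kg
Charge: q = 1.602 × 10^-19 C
1.37 × 10^-13 m

When a particle is accelerated through voltage V, it gains kinetic energy KE = qV.

The de Broglie wavelength is then λ = h/√(2mqV):

λ = h/√(2mqV)
λ = (6.626 × 10^-34 J·s) / √(2 × 1.67 × 10^-27 kg × 1.602 × 10^-19 C × 43513.7 V)
λ = 1.37 × 10^-13 m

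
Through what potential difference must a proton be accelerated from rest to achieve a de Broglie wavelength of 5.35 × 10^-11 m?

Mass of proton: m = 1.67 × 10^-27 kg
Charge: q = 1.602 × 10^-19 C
2.87 × 10^-1 V

From λ = h/√(2mqV), we solve for V:

λ² = h²/(2mqV)
V = h²/(2mqλ²)
V = (6.626 × 10^-34 J·s)² / (2 × 1.67 × 10^-27 kg × 1.602 × 10^-19 C × (5.35 × 10^-11 m)²)
V = 2.87 × 10^-1 V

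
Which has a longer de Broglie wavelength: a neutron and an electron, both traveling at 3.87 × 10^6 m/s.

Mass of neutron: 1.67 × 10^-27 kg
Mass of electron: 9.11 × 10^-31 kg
The electron has the longer wavelength.

Using λ = h/(mv), since both particles have the same velocity, the wavelength depends only on mass.

For neutron: λ₁ = h/(m₁v) = 1.03 × 10^-13 m
For electron: λ₂ = h/(m₂v) = 1.88 × 10^-10 m

Since λ ∝ 1/m at constant velocity, the lighter particle has the longer wavelength.

The electron has the longer de Broglie wavelength.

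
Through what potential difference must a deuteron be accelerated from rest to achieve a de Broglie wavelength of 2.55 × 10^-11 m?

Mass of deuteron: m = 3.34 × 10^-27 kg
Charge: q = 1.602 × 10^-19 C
6.31 × 10^-1 V

From λ = h/√(2mqV), we solve for V:

λ² = h²/(2mqV)
V = h²/(2mqλ²)
V = (6.626 × 10^-34 J·s)² / (2 × 3.34 × 10^-27 kg × 1.602 × 10^-19 C × (2.55 × 10^-11 m)²)
V = 6.31 × 10^-1 V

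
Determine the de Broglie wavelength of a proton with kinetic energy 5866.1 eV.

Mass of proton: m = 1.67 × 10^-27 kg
3.74 × 10^-13 m

Using λ = h/√(2mKE):

First convert KE to Joules: KE = 5866.1 eV = 9.399 × 10^-16 J

λ = h/√(2mKE)
λ = (6.626 × 10^-34 J·s) / √(2 × 1.67 × 10^-27 kg × 9.399 × 10^-16 J)
λ = 3.74 × 10^-13 m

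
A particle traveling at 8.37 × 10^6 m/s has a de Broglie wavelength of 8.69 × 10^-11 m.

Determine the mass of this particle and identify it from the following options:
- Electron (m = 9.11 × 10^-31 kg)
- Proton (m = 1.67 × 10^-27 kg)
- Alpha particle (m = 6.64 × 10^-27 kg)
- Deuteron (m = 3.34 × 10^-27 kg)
The particle is an electron.

From λ = h/(mv), solve for mass:

m = h/(λv)
m = (6.626 × 10^-34 J·s) / (8.69 × 10^-11 m × 8.37 × 10^6 m/s)
m = 9.11 × 10^-31 kg

Comparing with the listed masses, this is closest to an electron.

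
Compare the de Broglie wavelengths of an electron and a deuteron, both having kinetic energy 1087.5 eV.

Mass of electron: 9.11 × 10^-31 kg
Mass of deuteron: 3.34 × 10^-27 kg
The electron has the longer wavelength.

Using λ = h/√(2mKE):

For electron: λ₁ = h/√(2m₁KE) = 3.72 × 10^-11 m
For deuteron: λ₂ = h/√(2m₂KE) = 6.14 × 10^-13 m

Since λ ∝ 1/√m at constant kinetic energy, the lighter particle has the longer wavelength.

The electron has the longer de Broglie wavelength.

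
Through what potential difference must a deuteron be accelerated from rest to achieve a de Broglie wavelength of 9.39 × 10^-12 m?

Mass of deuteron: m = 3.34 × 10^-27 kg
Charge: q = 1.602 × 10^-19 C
4.65 V

From λ = h/√(2mqV), we solve for V:

λ² = h²/(2mqV)
V = h²/(2mqλ²)
V = (6.626 × 10^-34 J·s)² / (2 × 3.34 × 10^-27 kg × 1.602 × 10^-19 C × (9.39 × 10^-12 m)²)
V = 4.65 V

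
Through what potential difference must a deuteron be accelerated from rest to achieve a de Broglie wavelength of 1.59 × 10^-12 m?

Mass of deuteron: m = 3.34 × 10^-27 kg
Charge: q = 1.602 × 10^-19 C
162 V

From λ = h/√(2mqV), we solve for V:

λ² = h²/(2mqV)
V = h²/(2mqλ²)
V = (6.626 × 10^-34 J·s)² / (2 × 3.34 × 10^-27 kg × 1.602 × 10^-19 C × (1.59 × 10^-12 m)²)
V = 162 V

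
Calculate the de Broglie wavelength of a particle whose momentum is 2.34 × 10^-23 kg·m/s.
2.83 × 10^-11 m

Using the de Broglie relation λ = h/p:

λ = h/p
λ = (6.626 × 10^-34 J·s) / (2.34 × 10^-23 kg·m/s)
λ = 2.83 × 10^-11 m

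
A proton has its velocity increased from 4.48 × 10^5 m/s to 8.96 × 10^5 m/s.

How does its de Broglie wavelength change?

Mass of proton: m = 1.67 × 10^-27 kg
The wavelength decreases by a factor of 2.

Using λ = h/(mv):

Initial wavelength: λ₁ = h/(mv₁) = 8.86 × 10^-13 m
Final wavelength: λ₂ = h/(mv₂) = 4.43 × 10^-13 m

Since λ ∝ 1/v, when velocity increases by a factor of 2, the wavelength decreases by a factor of 2.

λ₂/λ₁ = v₁/v₂ = 1/2

The wavelength decreases by a factor of 2.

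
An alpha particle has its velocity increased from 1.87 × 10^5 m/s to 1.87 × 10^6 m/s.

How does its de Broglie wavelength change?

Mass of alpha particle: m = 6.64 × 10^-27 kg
The wavelength decreases by a factor of 10.

Using λ = h/(mv):

Initial wavelength: λ₁ = h/(mv₁) = 5.34 × 10^-13 m
Final wavelength: λ₂ = h/(mv₂) = 5.34 × 10^-14 m

Since λ ∝ 1/v, when velocity increases by a factor of 10, the wavelength decreases by a factor of 10.

λ₂/λ₁ = v₁/v₂ = 1/10

The wavelength decreases by a factor of 10.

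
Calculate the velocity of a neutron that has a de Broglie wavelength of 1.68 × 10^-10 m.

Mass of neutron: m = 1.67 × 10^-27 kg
2.36 × 10^3 m/s

From the de Broglie relation λ = h/(mv), we solve for v:

v = h/(mλ)
v = (6.626 × 10^-34 J·s) / (1.67 × 10^-27 kg × 1.68 × 10^-10 m)
v = 2.36 × 10^3 m/s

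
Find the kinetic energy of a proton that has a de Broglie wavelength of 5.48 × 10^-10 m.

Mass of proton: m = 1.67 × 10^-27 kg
4.38 × 10^-22 J (or 2.73 × 10^-3 eV)

From λ = h/√(2mKE), we solve for KE:

λ² = h²/(2mKE)
KE = h²/(2mλ²)
KE = (6.626 × 10^-34 J·s)² / (2 × 1.67 × 10^-27 kg × (5.48 × 10^-10 m)²)
KE = 4.38 × 10^-22 J
KE = 2.73 × 10^-3 eV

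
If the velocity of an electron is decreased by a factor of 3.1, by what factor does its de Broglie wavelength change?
The wavelength increases by a factor of 3.1.

From λ = h/(mv), the wavelength is inversely proportional to velocity:

λ ∝ 1/v

If v → v/3.1, then λ → 3.1λ

When velocity is decreased by a factor of 3.1, the wavelength increases by a factor of 3.1.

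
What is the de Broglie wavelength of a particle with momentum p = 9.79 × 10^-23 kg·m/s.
6.77 × 10^-12 m

Using the de Broglie relation λ = h/p:

λ = h/p
λ = (6.626 × 10^-34 J·s) / (9.79 × 10^-23 kg·m/s)
λ = 6.77 × 10^-12 m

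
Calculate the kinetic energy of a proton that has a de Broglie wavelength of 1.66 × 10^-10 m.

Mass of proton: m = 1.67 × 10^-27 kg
4.77 × 10^-21 J (or 0.0298 eV)

From λ = h/√(2mKE), we solve for KE:

λ² = h²/(2mKE)
KE = h²/(2mλ²)
KE = (6.626 × 10^-34 J·s)² / (2 × 1.67 × 10^-27 kg × (1.66 × 10^-10 m)²)
KE = 4.77 × 10^-21 J
KE = 0.0298 eV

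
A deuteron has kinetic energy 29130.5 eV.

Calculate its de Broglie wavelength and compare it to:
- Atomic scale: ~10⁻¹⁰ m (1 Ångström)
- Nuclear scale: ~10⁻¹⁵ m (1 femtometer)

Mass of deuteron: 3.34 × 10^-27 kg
λ = 1.19 × 10^-13 m, which is between nuclear and atomic scales.

Using λ = h/√(2mKE):

KE = 29130.5 eV = 4.667 × 10^-15 J

λ = h/√(2mKE)
λ = (6.626 × 10^-34 J·s) / √(2 × 3.34 × 10^-27 kg × 4.667 × 10^-15 J)
λ = 1.19 × 10^-13 m

Comparison:
- Atomic scale (10⁻¹⁰ m): λ is 0.0012× this size
- Nuclear scale (10⁻¹⁵ m): λ is 1.2e+02× this size

The wavelength is between nuclear and atomic scales.

This wavelength is appropriate for probing atomic structure but too large for nuclear physics experiments.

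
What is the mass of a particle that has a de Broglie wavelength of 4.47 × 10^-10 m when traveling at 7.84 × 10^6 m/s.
1.89 × 10^-31 kg

From the de Broglie relation λ = h/(mv), we solve for m:

m = h/(λv)
m = (6.626 × 10^-34 J·s) / (4.47 × 10^-10 m × 7.84 × 10^6 m/s)
m = 1.89 × 10^-31 kg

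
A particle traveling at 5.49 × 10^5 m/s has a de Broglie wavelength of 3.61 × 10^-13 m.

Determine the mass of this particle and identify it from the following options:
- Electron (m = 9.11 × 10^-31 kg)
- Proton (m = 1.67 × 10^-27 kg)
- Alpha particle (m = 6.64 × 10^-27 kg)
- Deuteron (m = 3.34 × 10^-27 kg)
The particle is a deuteron.

From λ = h/(mv), solve for mass:

m = h/(λv)
m = (6.626 × 10^-34 J·s) / (3.61 × 10^-13 m × 5.49 × 10^5 m/s)
m = 3.34 × 10^-27 kg

Comparing with the listed masses, this is closest to a deuteron.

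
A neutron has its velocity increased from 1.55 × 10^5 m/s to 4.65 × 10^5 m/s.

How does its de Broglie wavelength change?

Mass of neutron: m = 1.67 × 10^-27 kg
The wavelength decreases by a factor of 3.

Using λ = h/(mv):

Initial wavelength: λ₁ = h/(mv₁) = 2.56 × 10^-12 m
Final wavelength: λ₂ = h/(mv₂) = 8.53 × 10^-13 m

Since λ ∝ 1/v, when velocity increases by a factor of 3, the wavelength decreases by a factor of 3.

λ₂/λ₁ = v₁/v₂ = 1/3

The wavelength decreases by a factor of 3.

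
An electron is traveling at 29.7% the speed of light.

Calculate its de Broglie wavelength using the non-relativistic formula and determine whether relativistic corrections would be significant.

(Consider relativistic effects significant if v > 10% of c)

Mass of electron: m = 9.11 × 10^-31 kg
Yes, relativistic corrections are needed.

Using the non-relativistic de Broglie formula λ = h/(mv):

v = 29.7% × c = 8.904 × 10^7 m/s

λ = h/(mv)
λ = (6.626 × 10^-34 J·s) / (9.11 × 10^-31 kg × 8.904 × 10^7 m/s)
λ = 8.17 × 10^-12 m

Since v = 29.7% of c > 10% of c, relativistic corrections ARE significant and the actual wavelength would differ from this non-relativistic estimate.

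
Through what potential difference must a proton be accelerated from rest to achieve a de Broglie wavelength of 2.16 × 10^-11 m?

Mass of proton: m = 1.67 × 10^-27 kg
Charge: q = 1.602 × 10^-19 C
1.76 V

From λ = h/√(2mqV), we solve for V:

λ² = h²/(2mqV)
V = h²/(2mqλ²)
V = (6.626 × 10^-34 J·s)² / (2 × 1.67 × 10^-27 kg × 1.602 × 10^-19 C × (2.16 × 10^-11 m)²)
V = 1.76 V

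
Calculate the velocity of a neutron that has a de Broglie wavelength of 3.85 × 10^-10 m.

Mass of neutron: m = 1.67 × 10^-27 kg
1.03 × 10^3 m/s

From the de Broglie relation λ = h/(mv), we solve for v:

v = h/(mλ)
v = (6.626 × 10^-34 J·s) / (1.67 × 10^-27 kg × 3.85 × 10^-10 m)
v = 1.03 × 10^3 m/s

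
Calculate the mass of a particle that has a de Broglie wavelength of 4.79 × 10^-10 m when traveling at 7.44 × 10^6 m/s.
1.86 × 10^-31 kg

From the de Broglie relation λ = h/(mv), we solve for m:

m = h/(λv)
m = (6.626 × 10^-34 J·s) / (4.79 × 10^-10 m × 7.44 × 10^6 m/s)
m = 1.86 × 10^-31 kg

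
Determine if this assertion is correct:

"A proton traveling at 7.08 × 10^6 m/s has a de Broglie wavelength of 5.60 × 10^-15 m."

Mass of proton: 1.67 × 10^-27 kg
False

The claim is incorrect.

Using λ = h/(mv):
λ = (6.626 × 10^-34 J·s) / (1.67 × 10^-27 kg × 7.08 × 10^6 m/s)
λ = 5.60 × 10^-14 m

The actual wavelength differs from the claimed 5.60 × 10^-15 m.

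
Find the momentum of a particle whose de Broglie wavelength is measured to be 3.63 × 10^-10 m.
1.83 × 10^-24 kg·m/s

From the de Broglie relation λ = h/p, we solve for p:

p = h/λ
p = (6.626 × 10^-34 J·s) / (3.63 × 10^-10 m)
p = 1.83 × 10^-24 kg·m/s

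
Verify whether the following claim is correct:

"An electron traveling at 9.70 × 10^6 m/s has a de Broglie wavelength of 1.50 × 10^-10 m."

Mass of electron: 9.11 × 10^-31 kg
False

The claim is incorrect.

Using λ = h/(mv):
λ = (6.626 × 10^-34 J·s) / (9.11 × 10^-31 kg × 9.70 × 10^6 m/s)
λ = 7.50 × 10^-11 m

The actual wavelength differs from the claimed 1.50 × 10^-10 m.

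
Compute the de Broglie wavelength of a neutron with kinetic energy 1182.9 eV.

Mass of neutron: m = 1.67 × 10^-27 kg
8.33 × 10^-13 m

Using λ = h/√(2mKE):

First convert KE to Joules: KE = 1182.9 eV = 1.895 × 10^-16 J

λ = h/√(2mKE)
λ = (6.626 × 10^-34 J·s) / √(2 × 1.67 × 10^-27 kg × 1.895 × 10^-16 J)
λ = 8.33 × 10^-13 m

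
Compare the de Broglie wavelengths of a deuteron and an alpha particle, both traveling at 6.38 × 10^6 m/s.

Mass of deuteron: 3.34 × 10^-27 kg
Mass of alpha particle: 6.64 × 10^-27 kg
The deuteron has the longer wavelength.

Using λ = h/(mv), since both particles have the same velocity, the wavelength depends only on mass.

For deuteron: λ₁ = h/(m₁v) = 3.11 × 10^-14 m
For alpha particle: λ₂ = h/(m₂v) = 1.56 × 10^-14 m

Since λ ∝ 1/m at constant velocity, the lighter particle has the longer wavelength.

The deuteron has the longer de Broglie wavelength.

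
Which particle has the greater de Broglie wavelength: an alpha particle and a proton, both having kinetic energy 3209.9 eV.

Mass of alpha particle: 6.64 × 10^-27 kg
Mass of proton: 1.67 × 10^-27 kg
The proton has the longer wavelength.

Using λ = h/√(2mKE):

For alpha particle: λ₁ = h/√(2m₁KE) = 2.54 × 10^-13 m
For proton: λ₂ = h/√(2m₂KE) = 5.06 × 10^-13 m

Since λ ∝ 1/√m at constant kinetic energy, the lighter particle has the longer wavelength.

The proton has the longer de Broglie wavelength.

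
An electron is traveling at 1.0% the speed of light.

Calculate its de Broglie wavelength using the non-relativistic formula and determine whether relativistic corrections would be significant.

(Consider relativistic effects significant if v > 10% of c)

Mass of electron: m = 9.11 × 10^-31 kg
No, relativistic corrections are not needed.

Using the non-relativistic de Broglie formula λ = h/(mv):

v = 1.0% × c = 2.998 × 10^6 m/s

λ = h/(mv)
λ = (6.626 × 10^-34 J·s) / (9.11 × 10^-31 kg × 2.998 × 10^6 m/s)
λ = 2.43 × 10^-10 m

Since v = 1.0% of c < 10% of c, relativistic corrections are NOT significant and this non-relativistic result is a good approximation.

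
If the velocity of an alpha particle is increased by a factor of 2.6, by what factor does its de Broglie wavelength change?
The wavelength decreases by a factor of 2.6.

From λ = h/(mv), the wavelength is inversely proportional to velocity:

λ ∝ 1/v

If v → 2.6v, then λ → λ/2.6

When velocity is increased by a factor of 2.6, the wavelength decreases by a factor of 2.6.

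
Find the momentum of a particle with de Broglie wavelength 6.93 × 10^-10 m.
9.56 × 10^-25 kg·m/s

From the de Broglie relation λ = h/p, we solve for p:

p = h/λ
p = (6.626 × 10^-34 J·s) / (6.93 × 10^-10 m)
p = 9.56 × 10^-25 kg·m/s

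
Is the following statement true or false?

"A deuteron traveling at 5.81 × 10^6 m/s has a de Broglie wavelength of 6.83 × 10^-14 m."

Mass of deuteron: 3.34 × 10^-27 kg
False

The claim is incorrect.

Using λ = h/(mv):
λ = (6.626 × 10^-34 J·s) / (3.34 × 10^-27 kg × 5.81 × 10^6 m/s)
λ = 3.41 × 10^-14 m

The actual wavelength differs from the claimed 6.83 × 10^-14 m.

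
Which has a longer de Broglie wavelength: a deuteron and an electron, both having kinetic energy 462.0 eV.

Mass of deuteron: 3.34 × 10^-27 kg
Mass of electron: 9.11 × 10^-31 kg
The electron has the longer wavelength.

Using λ = h/√(2mKE):

For deuteron: λ₁ = h/√(2m₁KE) = 9.42 × 10^-13 m
For electron: λ₂ = h/√(2m₂KE) = 5.71 × 10^-11 m

Since λ ∝ 1/√m at constant kinetic energy, the lighter particle has the longer wavelength.

The electron has the longer de Broglie wavelength.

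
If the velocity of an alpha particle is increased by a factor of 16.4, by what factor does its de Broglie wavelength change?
The wavelength decreases by a factor of 16.4.

From λ = h/(mv), the wavelength is inversely proportional to velocity:

λ ∝ 1/v

If v → 16.4v, then λ → λ/16.4

When velocity is increased by a factor of 16.4, the wavelength decreases by a factor of 16.4.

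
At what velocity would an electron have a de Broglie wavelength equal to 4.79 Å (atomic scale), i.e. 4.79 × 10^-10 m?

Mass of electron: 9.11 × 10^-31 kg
1.52 × 10^6 m/s

From λ = h/(mv), solve for v:

v = h/(mλ)
v = (6.626 × 10^-34 J·s) / (9.11 × 10^-31 kg × 4.79 × 10^-10 m)
v = 1.52 × 10^6 m/s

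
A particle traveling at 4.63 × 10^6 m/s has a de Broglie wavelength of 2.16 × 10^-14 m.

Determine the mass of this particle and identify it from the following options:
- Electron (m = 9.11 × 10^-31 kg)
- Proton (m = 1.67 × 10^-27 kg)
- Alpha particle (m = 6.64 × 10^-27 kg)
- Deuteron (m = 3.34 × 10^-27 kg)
The particle is an alpha particle.

From λ = h/(mv), solve for mass:

m = h/(λv)
m = (6.626 × 10^-34 J·s) / (2.16 × 10^-14 m × 4.63 × 10^6 m/s)
m = 6.63 × 10^-27 kg

Comparing with the listed masses, this is closest to an alpha particle.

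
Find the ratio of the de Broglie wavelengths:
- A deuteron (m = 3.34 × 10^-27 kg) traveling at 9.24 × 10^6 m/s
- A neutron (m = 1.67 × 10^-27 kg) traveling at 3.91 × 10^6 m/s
λ₁/λ₂ = 0.212

Using λ = h/(mv):

λ₁ = h/(m₁v₁) = 2.15 × 10^-14 m
λ₂ = h/(m₂v₂) = 1.01 × 10^-13 m

Ratio λ₁/λ₂ = (m₂v₂)/(m₁v₁)
         = (1.67 × 10^-27 kg × 3.91 × 10^6 m/s) / (3.34 × 10^-27 kg × 9.24 × 10^6 m/s)
         = 0.212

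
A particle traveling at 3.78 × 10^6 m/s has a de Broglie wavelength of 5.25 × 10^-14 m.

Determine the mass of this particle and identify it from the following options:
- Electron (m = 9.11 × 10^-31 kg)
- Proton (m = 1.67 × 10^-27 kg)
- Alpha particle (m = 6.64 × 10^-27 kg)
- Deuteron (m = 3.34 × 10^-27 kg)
The particle is a deuteron.

From λ = h/(mv), solve for mass:

m = h/(λv)
m = (6.626 × 10^-34 J·s) / (5.25 × 10^-14 m × 3.78 × 10^6 m/s)
m = 3.34 × 10^-27 kg

Comparing with the listed masses, this is closest to a deuteron.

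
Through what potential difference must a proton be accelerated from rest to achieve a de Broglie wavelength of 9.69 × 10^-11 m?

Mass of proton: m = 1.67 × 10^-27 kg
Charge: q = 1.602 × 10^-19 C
8.74 × 10^-2 V

From λ = h/√(2mqV), we solve for V:

λ² = h²/(2mqV)
V = h²/(2mqλ²)
V = (6.626 × 10^-34 J·s)² / (2 × 1.67 × 10^-27 kg × 1.602 × 10^-19 C × (9.69 × 10^-11 m)²)
V = 8.74 × 10^-2 V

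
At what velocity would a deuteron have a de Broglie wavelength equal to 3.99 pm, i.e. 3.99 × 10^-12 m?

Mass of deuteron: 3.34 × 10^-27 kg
4.97 × 10^4 m/s

From λ = h/(mv), solve for v:

v = h/(mλ)
v = (6.626 × 10^-34 J·s) / (3.34 × 10^-27 kg × 3.99 × 10^-12 m)
v = 4.97 × 10^4 m/s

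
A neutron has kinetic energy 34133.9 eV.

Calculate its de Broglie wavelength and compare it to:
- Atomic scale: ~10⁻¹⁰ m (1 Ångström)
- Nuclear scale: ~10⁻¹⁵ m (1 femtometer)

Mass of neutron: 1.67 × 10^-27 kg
λ = 1.55 × 10^-13 m, which is between nuclear and atomic scales.

Using λ = h/√(2mKE):

KE = 34133.9 eV = 5.469 × 10^-15 J

λ = h/√(2mKE)
λ = (6.626 × 10^-34 J·s) / √(2 × 1.67 × 10^-27 kg × 5.469 × 10^-15 J)
λ = 1.55 × 10^-13 m

Comparison:
- Atomic scale (10⁻¹⁰ m): λ is 0.0016× this size
- Nuclear scale (10⁻¹⁵ m): λ is 1.6e+02× this size

The wavelength is between nuclear and atomic scales.

This wavelength is appropriate for probing atomic structure but too large for nuclear physics experiments.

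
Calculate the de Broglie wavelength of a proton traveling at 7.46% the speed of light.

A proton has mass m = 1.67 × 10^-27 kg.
1.77 × 10^-14 m

Using the de Broglie relation λ = h/(mv):

v = 7.46% × c = 2.236 × 10^7 m/s

λ = h/(mv)
λ = (6.626 × 10^-34 J·s) / (1.67 × 10^-27 kg × 2.236 × 10^7 m/s)
λ = 1.77 × 10^-14 m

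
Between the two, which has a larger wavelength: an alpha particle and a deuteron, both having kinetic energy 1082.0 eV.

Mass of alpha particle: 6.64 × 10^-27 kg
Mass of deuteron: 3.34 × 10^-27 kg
The deuteron has the longer wavelength.

Using λ = h/√(2mKE):

For alpha particle: λ₁ = h/√(2m₁KE) = 4.37 × 10^-13 m
For deuteron: λ₂ = h/√(2m₂KE) = 6.16 × 10^-13 m

Since λ ∝ 1/√m at constant kinetic energy, the lighter particle has the longer wavelength.

The deuteron has the longer de Broglie wavelength.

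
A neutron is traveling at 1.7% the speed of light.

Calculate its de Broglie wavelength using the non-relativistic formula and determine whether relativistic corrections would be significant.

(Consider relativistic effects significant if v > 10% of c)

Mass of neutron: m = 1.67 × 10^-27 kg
No, relativistic corrections are not needed.

Using the non-relativistic de Broglie formula λ = h/(mv):

v = 1.7% × c = 5.096 × 10^6 m/s

λ = h/(mv)
λ = (6.626 × 10^-34 J·s) / (1.67 × 10^-27 kg × 5.096 × 10^6 m/s)
λ = 7.79 × 10^-14 m

Since v = 1.7% of c < 10% of c, relativistic corrections are NOT significant and this non-relativistic result is a good approximation.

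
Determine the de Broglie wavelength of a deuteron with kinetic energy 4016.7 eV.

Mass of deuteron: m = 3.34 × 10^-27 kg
3.20 × 10^-13 m

Using λ = h/√(2mKE):

First convert KE to Joules: KE = 4016.7 eV = 6.435 × 10^-16 J

λ = h/√(2mKE)
λ = (6.626 × 10^-34 J·s) / √(2 × 3.34 × 10^-27 kg × 6.435 × 10^-16 J)
λ = 3.20 × 10^-13 m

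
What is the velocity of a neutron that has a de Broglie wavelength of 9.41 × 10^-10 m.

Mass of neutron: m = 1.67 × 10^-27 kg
4.22 × 10^2 m/s

From the de Broglie relation λ = h/(mv), we solve for v:

v = h/(mλ)
v = (6.626 × 10^-34 J·s) / (1.67 × 10^-27 kg × 9.41 × 10^-10 m)
v = 4.22 × 10^2 m/s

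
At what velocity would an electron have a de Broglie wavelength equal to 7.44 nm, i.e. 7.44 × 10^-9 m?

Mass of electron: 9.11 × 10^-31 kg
9.78 × 10^4 m/s

From λ = h/(mv), solve for v:

v = h/(mλ)
v = (6.626 × 10^-34 J·s) / (9.11 × 10^-31 kg × 7.44 × 10^-9 m)
v = 9.78 × 10^4 m/s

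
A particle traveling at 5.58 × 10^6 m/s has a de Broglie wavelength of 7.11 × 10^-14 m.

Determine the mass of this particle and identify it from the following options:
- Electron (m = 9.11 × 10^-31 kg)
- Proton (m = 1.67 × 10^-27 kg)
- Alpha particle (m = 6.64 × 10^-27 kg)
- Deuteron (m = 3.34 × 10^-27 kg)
The particle is a proton.

From λ = h/(mv), solve for mass:

m = h/(λv)
m = (6.626 × 10^-34 J·s) / (7.11 × 10^-14 m × 5.58 × 10^6 m/s)
m = 1.67 × 10^-27 kg

Comparing with the listed masses, this is closest to a proton.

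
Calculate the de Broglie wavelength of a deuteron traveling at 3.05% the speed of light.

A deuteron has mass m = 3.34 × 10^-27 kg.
2.17 × 10^-14 m

Using the de Broglie relation λ = h/(mv):

v = 3.05% × c = 9.144 × 10^6 m/s

λ = h/(mv)
λ = (6.626 × 10^-34 J·s) / (3.34 × 10^-27 kg × 9.144 × 10^6 m/s)
λ = 2.17 × 10^-14 m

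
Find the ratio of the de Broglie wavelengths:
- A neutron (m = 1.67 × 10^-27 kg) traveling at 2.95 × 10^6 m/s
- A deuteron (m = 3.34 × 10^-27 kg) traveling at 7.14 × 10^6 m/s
λ₁/λ₂ = 4.84

Using λ = h/(mv):

λ₁ = h/(m₁v₁) = 1.34 × 10^-13 m
λ₂ = h/(m₂v₂) = 2.78 × 10^-14 m

Ratio λ₁/λ₂ = (m₂v₂)/(m₁v₁)
         = (3.34 × 10^-27 kg × 7.14 × 10^6 m/s) / (1.67 × 10^-27 kg × 2.95 × 10^6 m/s)
         = 4.84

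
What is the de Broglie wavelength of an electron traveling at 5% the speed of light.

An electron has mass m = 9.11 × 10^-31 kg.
4.85 × 10^-11 m

Using the de Broglie relation λ = h/(mv):

v = 5% × c = 1.499 × 10^7 m/s

λ = h/(mv)
λ = (6.626 × 10^-34 J·s) / (9.11 × 10^-31 kg × 1.499 × 10^7 m/s)
λ = 4.85 × 10^-11 m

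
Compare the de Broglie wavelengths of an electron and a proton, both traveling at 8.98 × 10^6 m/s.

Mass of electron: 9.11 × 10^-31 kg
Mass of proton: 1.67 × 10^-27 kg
The electron has the longer wavelength.

Using λ = h/(mv), since both particles have the same velocity, the wavelength depends only on mass.

For electron: λ₁ = h/(m₁v) = 8.10 × 10^-11 m
For proton: λ₂ = h/(m₂v) = 4.42 × 10^-14 m

Since λ ∝ 1/m at constant velocity, the lighter particle has the longer wavelength.

The electron has the longer de Broglie wavelength.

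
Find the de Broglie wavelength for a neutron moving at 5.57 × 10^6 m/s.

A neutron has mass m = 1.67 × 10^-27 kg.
7.12 × 10^-14 m

Using the de Broglie relation λ = h/(mv):

λ = h/(mv)
λ = (6.626 × 10^-34 J·s) / (1.67 × 10^-27 kg × 5.57 × 10^6 m/s)
λ = 7.12 × 10^-14 m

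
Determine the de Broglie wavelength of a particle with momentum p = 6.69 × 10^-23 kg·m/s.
9.90 × 10^-12 m

Using the de Broglie relation λ = h/p:

λ = h/p
λ = (6.626 × 10^-34 J·s) / (6.69 × 10^-23 kg·m/s)
λ = 9.90 × 10^-12 m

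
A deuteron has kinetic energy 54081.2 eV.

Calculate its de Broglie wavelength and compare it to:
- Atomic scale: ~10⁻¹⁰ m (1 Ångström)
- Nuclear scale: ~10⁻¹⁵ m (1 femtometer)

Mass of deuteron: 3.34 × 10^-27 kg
λ = 8.71 × 10^-14 m, which is between nuclear and atomic scales.

Using λ = h/√(2mKE):

KE = 54081.2 eV = 8.665 × 10^-15 J

λ = h/√(2mKE)
λ = (6.626 × 10^-34 J·s) / √(2 × 3.34 × 10^-27 kg × 8.665 × 10^-15 J)
λ = 8.71 × 10^-14 m

Comparison:
- Atomic scale (10⁻¹⁰ m): λ is 0.00087× this size
- Nuclear scale (10⁻¹⁵ m): λ is 87× this size

The wavelength is between nuclear and atomic scales.

This wavelength is appropriate for probing atomic structure but too large for nuclear physics experiments.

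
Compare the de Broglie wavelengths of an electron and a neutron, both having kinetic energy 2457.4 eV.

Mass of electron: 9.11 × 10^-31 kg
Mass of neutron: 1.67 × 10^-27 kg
The electron has the longer wavelength.

Using λ = h/√(2mKE):

For electron: λ₁ = h/√(2m₁KE) = 2.47 × 10^-11 m
For neutron: λ₂ = h/√(2m₂KE) = 5.78 × 10^-13 m

Since λ ∝ 1/√m at constant kinetic energy, the lighter particle has the longer wavelength.

The electron has the longer de Broglie wavelength.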